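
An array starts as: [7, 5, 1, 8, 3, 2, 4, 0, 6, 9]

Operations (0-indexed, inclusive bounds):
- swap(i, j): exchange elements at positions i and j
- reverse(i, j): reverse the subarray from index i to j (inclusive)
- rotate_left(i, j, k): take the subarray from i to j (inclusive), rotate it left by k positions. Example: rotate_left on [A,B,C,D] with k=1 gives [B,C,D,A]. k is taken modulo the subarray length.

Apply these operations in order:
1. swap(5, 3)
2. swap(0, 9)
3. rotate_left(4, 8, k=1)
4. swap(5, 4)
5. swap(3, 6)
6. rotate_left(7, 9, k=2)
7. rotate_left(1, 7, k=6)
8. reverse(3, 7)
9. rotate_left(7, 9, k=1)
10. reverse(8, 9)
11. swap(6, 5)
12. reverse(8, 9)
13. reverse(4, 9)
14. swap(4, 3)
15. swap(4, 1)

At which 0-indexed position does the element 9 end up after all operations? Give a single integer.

After 1 (swap(5, 3)): [7, 5, 1, 2, 3, 8, 4, 0, 6, 9]
After 2 (swap(0, 9)): [9, 5, 1, 2, 3, 8, 4, 0, 6, 7]
After 3 (rotate_left(4, 8, k=1)): [9, 5, 1, 2, 8, 4, 0, 6, 3, 7]
After 4 (swap(5, 4)): [9, 5, 1, 2, 4, 8, 0, 6, 3, 7]
After 5 (swap(3, 6)): [9, 5, 1, 0, 4, 8, 2, 6, 3, 7]
After 6 (rotate_left(7, 9, k=2)): [9, 5, 1, 0, 4, 8, 2, 7, 6, 3]
After 7 (rotate_left(1, 7, k=6)): [9, 7, 5, 1, 0, 4, 8, 2, 6, 3]
After 8 (reverse(3, 7)): [9, 7, 5, 2, 8, 4, 0, 1, 6, 3]
After 9 (rotate_left(7, 9, k=1)): [9, 7, 5, 2, 8, 4, 0, 6, 3, 1]
After 10 (reverse(8, 9)): [9, 7, 5, 2, 8, 4, 0, 6, 1, 3]
After 11 (swap(6, 5)): [9, 7, 5, 2, 8, 0, 4, 6, 1, 3]
After 12 (reverse(8, 9)): [9, 7, 5, 2, 8, 0, 4, 6, 3, 1]
After 13 (reverse(4, 9)): [9, 7, 5, 2, 1, 3, 6, 4, 0, 8]
After 14 (swap(4, 3)): [9, 7, 5, 1, 2, 3, 6, 4, 0, 8]
After 15 (swap(4, 1)): [9, 2, 5, 1, 7, 3, 6, 4, 0, 8]

Answer: 0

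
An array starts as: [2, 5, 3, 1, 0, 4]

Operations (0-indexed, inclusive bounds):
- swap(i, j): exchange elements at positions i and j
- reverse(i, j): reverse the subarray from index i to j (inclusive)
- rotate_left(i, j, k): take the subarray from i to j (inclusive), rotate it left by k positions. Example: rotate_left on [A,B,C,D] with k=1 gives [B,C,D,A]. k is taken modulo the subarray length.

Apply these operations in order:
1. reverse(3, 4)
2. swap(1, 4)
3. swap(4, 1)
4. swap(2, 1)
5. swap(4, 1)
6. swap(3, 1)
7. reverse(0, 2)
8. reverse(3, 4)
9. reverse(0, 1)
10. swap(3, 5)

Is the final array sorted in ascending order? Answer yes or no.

After 1 (reverse(3, 4)): [2, 5, 3, 0, 1, 4]
After 2 (swap(1, 4)): [2, 1, 3, 0, 5, 4]
After 3 (swap(4, 1)): [2, 5, 3, 0, 1, 4]
After 4 (swap(2, 1)): [2, 3, 5, 0, 1, 4]
After 5 (swap(4, 1)): [2, 1, 5, 0, 3, 4]
After 6 (swap(3, 1)): [2, 0, 5, 1, 3, 4]
After 7 (reverse(0, 2)): [5, 0, 2, 1, 3, 4]
After 8 (reverse(3, 4)): [5, 0, 2, 3, 1, 4]
After 9 (reverse(0, 1)): [0, 5, 2, 3, 1, 4]
After 10 (swap(3, 5)): [0, 5, 2, 4, 1, 3]

Answer: no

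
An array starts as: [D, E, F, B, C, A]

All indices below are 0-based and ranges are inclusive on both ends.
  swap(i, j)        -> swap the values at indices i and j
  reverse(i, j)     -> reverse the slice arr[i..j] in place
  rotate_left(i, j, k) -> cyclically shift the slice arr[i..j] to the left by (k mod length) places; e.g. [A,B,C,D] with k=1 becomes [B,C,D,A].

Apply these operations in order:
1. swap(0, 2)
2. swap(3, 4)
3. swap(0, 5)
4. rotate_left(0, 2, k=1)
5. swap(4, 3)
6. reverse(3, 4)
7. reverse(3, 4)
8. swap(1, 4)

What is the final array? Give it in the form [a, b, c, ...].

After 1 (swap(0, 2)): [F, E, D, B, C, A]
After 2 (swap(3, 4)): [F, E, D, C, B, A]
After 3 (swap(0, 5)): [A, E, D, C, B, F]
After 4 (rotate_left(0, 2, k=1)): [E, D, A, C, B, F]
After 5 (swap(4, 3)): [E, D, A, B, C, F]
After 6 (reverse(3, 4)): [E, D, A, C, B, F]
After 7 (reverse(3, 4)): [E, D, A, B, C, F]
After 8 (swap(1, 4)): [E, C, A, B, D, F]

Answer: [E, C, A, B, D, F]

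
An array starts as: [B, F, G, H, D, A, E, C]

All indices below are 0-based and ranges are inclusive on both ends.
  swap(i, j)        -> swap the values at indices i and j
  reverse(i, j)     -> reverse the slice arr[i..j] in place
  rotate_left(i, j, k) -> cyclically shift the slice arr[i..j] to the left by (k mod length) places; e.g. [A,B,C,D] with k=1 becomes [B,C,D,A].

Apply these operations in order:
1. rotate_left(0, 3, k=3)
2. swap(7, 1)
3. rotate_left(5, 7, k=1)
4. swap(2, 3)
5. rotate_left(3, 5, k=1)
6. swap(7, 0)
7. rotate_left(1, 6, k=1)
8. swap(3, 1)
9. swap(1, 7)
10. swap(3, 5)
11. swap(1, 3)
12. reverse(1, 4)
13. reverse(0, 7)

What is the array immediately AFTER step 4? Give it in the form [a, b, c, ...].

After 1 (rotate_left(0, 3, k=3)): [H, B, F, G, D, A, E, C]
After 2 (swap(7, 1)): [H, C, F, G, D, A, E, B]
After 3 (rotate_left(5, 7, k=1)): [H, C, F, G, D, E, B, A]
After 4 (swap(2, 3)): [H, C, G, F, D, E, B, A]

Answer: [H, C, G, F, D, E, B, A]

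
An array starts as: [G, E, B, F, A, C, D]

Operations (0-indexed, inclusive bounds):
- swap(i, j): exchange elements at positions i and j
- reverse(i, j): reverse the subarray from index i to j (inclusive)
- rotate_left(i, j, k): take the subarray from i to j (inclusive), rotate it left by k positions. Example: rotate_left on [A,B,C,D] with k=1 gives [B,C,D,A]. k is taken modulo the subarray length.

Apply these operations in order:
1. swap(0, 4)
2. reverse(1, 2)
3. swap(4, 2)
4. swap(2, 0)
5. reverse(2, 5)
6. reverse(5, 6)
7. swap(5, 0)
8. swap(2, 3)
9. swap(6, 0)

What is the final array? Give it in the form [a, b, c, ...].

After 1 (swap(0, 4)): [A, E, B, F, G, C, D]
After 2 (reverse(1, 2)): [A, B, E, F, G, C, D]
After 3 (swap(4, 2)): [A, B, G, F, E, C, D]
After 4 (swap(2, 0)): [G, B, A, F, E, C, D]
After 5 (reverse(2, 5)): [G, B, C, E, F, A, D]
After 6 (reverse(5, 6)): [G, B, C, E, F, D, A]
After 7 (swap(5, 0)): [D, B, C, E, F, G, A]
After 8 (swap(2, 3)): [D, B, E, C, F, G, A]
After 9 (swap(6, 0)): [A, B, E, C, F, G, D]

Answer: [A, B, E, C, F, G, D]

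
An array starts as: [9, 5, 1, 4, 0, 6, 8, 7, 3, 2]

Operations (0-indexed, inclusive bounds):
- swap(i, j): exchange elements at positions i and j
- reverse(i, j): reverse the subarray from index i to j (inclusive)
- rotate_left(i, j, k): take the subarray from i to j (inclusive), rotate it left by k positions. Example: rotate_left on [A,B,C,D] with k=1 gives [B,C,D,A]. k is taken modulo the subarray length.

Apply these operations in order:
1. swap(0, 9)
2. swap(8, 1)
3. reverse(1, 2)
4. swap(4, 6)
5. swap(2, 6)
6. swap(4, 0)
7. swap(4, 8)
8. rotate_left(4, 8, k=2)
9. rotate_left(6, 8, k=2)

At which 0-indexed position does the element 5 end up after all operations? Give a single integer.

Answer: 8

Derivation:
After 1 (swap(0, 9)): [2, 5, 1, 4, 0, 6, 8, 7, 3, 9]
After 2 (swap(8, 1)): [2, 3, 1, 4, 0, 6, 8, 7, 5, 9]
After 3 (reverse(1, 2)): [2, 1, 3, 4, 0, 6, 8, 7, 5, 9]
After 4 (swap(4, 6)): [2, 1, 3, 4, 8, 6, 0, 7, 5, 9]
After 5 (swap(2, 6)): [2, 1, 0, 4, 8, 6, 3, 7, 5, 9]
After 6 (swap(4, 0)): [8, 1, 0, 4, 2, 6, 3, 7, 5, 9]
After 7 (swap(4, 8)): [8, 1, 0, 4, 5, 6, 3, 7, 2, 9]
After 8 (rotate_left(4, 8, k=2)): [8, 1, 0, 4, 3, 7, 2, 5, 6, 9]
After 9 (rotate_left(6, 8, k=2)): [8, 1, 0, 4, 3, 7, 6, 2, 5, 9]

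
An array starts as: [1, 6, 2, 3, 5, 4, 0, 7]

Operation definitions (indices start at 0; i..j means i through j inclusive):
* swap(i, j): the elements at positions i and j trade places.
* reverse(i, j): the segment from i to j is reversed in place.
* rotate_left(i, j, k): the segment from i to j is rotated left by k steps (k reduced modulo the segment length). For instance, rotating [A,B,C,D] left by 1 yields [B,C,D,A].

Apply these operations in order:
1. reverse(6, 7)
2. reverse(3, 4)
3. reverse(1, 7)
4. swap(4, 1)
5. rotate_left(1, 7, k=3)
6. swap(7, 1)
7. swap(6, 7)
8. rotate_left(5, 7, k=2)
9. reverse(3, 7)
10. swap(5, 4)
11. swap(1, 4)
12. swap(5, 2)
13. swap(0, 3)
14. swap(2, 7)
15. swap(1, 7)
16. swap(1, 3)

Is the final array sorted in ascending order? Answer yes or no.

Answer: yes

Derivation:
After 1 (reverse(6, 7)): [1, 6, 2, 3, 5, 4, 7, 0]
After 2 (reverse(3, 4)): [1, 6, 2, 5, 3, 4, 7, 0]
After 3 (reverse(1, 7)): [1, 0, 7, 4, 3, 5, 2, 6]
After 4 (swap(4, 1)): [1, 3, 7, 4, 0, 5, 2, 6]
After 5 (rotate_left(1, 7, k=3)): [1, 0, 5, 2, 6, 3, 7, 4]
After 6 (swap(7, 1)): [1, 4, 5, 2, 6, 3, 7, 0]
After 7 (swap(6, 7)): [1, 4, 5, 2, 6, 3, 0, 7]
After 8 (rotate_left(5, 7, k=2)): [1, 4, 5, 2, 6, 7, 3, 0]
After 9 (reverse(3, 7)): [1, 4, 5, 0, 3, 7, 6, 2]
After 10 (swap(5, 4)): [1, 4, 5, 0, 7, 3, 6, 2]
After 11 (swap(1, 4)): [1, 7, 5, 0, 4, 3, 6, 2]
After 12 (swap(5, 2)): [1, 7, 3, 0, 4, 5, 6, 2]
After 13 (swap(0, 3)): [0, 7, 3, 1, 4, 5, 6, 2]
After 14 (swap(2, 7)): [0, 7, 2, 1, 4, 5, 6, 3]
After 15 (swap(1, 7)): [0, 3, 2, 1, 4, 5, 6, 7]
After 16 (swap(1, 3)): [0, 1, 2, 3, 4, 5, 6, 7]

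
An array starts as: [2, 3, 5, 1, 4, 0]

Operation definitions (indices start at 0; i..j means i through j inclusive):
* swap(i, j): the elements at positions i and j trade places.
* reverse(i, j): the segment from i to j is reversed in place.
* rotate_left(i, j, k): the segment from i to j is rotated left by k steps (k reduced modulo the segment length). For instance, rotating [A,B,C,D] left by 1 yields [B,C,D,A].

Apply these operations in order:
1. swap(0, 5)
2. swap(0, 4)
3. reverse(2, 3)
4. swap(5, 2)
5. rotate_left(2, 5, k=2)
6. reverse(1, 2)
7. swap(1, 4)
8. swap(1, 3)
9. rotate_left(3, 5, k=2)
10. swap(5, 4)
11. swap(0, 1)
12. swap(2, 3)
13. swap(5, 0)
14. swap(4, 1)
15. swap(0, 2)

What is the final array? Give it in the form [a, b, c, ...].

Answer: [5, 0, 2, 3, 4, 1]

Derivation:
After 1 (swap(0, 5)): [0, 3, 5, 1, 4, 2]
After 2 (swap(0, 4)): [4, 3, 5, 1, 0, 2]
After 3 (reverse(2, 3)): [4, 3, 1, 5, 0, 2]
After 4 (swap(5, 2)): [4, 3, 2, 5, 0, 1]
After 5 (rotate_left(2, 5, k=2)): [4, 3, 0, 1, 2, 5]
After 6 (reverse(1, 2)): [4, 0, 3, 1, 2, 5]
After 7 (swap(1, 4)): [4, 2, 3, 1, 0, 5]
After 8 (swap(1, 3)): [4, 1, 3, 2, 0, 5]
After 9 (rotate_left(3, 5, k=2)): [4, 1, 3, 5, 2, 0]
After 10 (swap(5, 4)): [4, 1, 3, 5, 0, 2]
After 11 (swap(0, 1)): [1, 4, 3, 5, 0, 2]
After 12 (swap(2, 3)): [1, 4, 5, 3, 0, 2]
After 13 (swap(5, 0)): [2, 4, 5, 3, 0, 1]
After 14 (swap(4, 1)): [2, 0, 5, 3, 4, 1]
After 15 (swap(0, 2)): [5, 0, 2, 3, 4, 1]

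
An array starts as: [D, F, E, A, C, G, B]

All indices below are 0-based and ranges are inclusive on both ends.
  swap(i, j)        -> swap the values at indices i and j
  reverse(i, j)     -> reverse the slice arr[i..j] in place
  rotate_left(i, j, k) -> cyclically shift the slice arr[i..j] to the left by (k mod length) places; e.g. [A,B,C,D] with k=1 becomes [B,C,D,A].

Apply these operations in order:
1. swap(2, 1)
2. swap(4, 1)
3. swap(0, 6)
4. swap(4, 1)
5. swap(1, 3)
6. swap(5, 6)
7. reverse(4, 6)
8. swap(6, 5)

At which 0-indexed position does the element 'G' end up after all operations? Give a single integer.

After 1 (swap(2, 1)): [D, E, F, A, C, G, B]
After 2 (swap(4, 1)): [D, C, F, A, E, G, B]
After 3 (swap(0, 6)): [B, C, F, A, E, G, D]
After 4 (swap(4, 1)): [B, E, F, A, C, G, D]
After 5 (swap(1, 3)): [B, A, F, E, C, G, D]
After 6 (swap(5, 6)): [B, A, F, E, C, D, G]
After 7 (reverse(4, 6)): [B, A, F, E, G, D, C]
After 8 (swap(6, 5)): [B, A, F, E, G, C, D]

Answer: 4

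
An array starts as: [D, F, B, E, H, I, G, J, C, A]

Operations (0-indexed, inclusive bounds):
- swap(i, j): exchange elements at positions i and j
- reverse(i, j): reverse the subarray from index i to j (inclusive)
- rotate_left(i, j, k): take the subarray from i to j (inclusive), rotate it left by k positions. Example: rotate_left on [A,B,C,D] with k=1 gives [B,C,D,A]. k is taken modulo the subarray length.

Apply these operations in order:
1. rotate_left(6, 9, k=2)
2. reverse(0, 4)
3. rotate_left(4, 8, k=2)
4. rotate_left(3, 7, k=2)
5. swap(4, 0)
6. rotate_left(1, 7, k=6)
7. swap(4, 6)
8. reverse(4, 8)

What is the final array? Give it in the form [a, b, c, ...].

Answer: [G, C, E, B, I, F, A, H, D, J]

Derivation:
After 1 (rotate_left(6, 9, k=2)): [D, F, B, E, H, I, C, A, G, J]
After 2 (reverse(0, 4)): [H, E, B, F, D, I, C, A, G, J]
After 3 (rotate_left(4, 8, k=2)): [H, E, B, F, C, A, G, D, I, J]
After 4 (rotate_left(3, 7, k=2)): [H, E, B, A, G, D, F, C, I, J]
After 5 (swap(4, 0)): [G, E, B, A, H, D, F, C, I, J]
After 6 (rotate_left(1, 7, k=6)): [G, C, E, B, A, H, D, F, I, J]
After 7 (swap(4, 6)): [G, C, E, B, D, H, A, F, I, J]
After 8 (reverse(4, 8)): [G, C, E, B, I, F, A, H, D, J]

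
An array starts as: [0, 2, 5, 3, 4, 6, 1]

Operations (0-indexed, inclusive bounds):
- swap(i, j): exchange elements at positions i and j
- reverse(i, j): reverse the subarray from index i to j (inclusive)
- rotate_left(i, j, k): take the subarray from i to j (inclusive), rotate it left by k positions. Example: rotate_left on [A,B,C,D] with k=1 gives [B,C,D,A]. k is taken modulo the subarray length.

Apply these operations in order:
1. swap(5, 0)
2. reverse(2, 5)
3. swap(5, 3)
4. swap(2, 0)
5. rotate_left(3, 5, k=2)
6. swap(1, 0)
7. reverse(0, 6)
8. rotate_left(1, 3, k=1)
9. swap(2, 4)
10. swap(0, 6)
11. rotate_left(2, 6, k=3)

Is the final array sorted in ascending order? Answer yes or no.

After 1 (swap(5, 0)): [6, 2, 5, 3, 4, 0, 1]
After 2 (reverse(2, 5)): [6, 2, 0, 4, 3, 5, 1]
After 3 (swap(5, 3)): [6, 2, 0, 5, 3, 4, 1]
After 4 (swap(2, 0)): [0, 2, 6, 5, 3, 4, 1]
After 5 (rotate_left(3, 5, k=2)): [0, 2, 6, 4, 5, 3, 1]
After 6 (swap(1, 0)): [2, 0, 6, 4, 5, 3, 1]
After 7 (reverse(0, 6)): [1, 3, 5, 4, 6, 0, 2]
After 8 (rotate_left(1, 3, k=1)): [1, 5, 4, 3, 6, 0, 2]
After 9 (swap(2, 4)): [1, 5, 6, 3, 4, 0, 2]
After 10 (swap(0, 6)): [2, 5, 6, 3, 4, 0, 1]
After 11 (rotate_left(2, 6, k=3)): [2, 5, 0, 1, 6, 3, 4]

Answer: no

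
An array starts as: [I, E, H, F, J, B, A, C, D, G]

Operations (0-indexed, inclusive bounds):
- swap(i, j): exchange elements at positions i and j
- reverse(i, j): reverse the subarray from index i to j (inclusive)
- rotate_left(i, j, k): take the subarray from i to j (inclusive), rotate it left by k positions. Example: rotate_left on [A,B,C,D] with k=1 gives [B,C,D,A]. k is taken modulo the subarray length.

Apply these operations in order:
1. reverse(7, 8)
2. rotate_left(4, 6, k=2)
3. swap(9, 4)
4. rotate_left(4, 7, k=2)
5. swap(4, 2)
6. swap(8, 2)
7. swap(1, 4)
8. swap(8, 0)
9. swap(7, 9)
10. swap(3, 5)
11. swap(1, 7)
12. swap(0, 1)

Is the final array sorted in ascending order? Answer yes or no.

After 1 (reverse(7, 8)): [I, E, H, F, J, B, A, D, C, G]
After 2 (rotate_left(4, 6, k=2)): [I, E, H, F, A, J, B, D, C, G]
After 3 (swap(9, 4)): [I, E, H, F, G, J, B, D, C, A]
After 4 (rotate_left(4, 7, k=2)): [I, E, H, F, B, D, G, J, C, A]
After 5 (swap(4, 2)): [I, E, B, F, H, D, G, J, C, A]
After 6 (swap(8, 2)): [I, E, C, F, H, D, G, J, B, A]
After 7 (swap(1, 4)): [I, H, C, F, E, D, G, J, B, A]
After 8 (swap(8, 0)): [B, H, C, F, E, D, G, J, I, A]
After 9 (swap(7, 9)): [B, H, C, F, E, D, G, A, I, J]
After 10 (swap(3, 5)): [B, H, C, D, E, F, G, A, I, J]
After 11 (swap(1, 7)): [B, A, C, D, E, F, G, H, I, J]
After 12 (swap(0, 1)): [A, B, C, D, E, F, G, H, I, J]

Answer: yes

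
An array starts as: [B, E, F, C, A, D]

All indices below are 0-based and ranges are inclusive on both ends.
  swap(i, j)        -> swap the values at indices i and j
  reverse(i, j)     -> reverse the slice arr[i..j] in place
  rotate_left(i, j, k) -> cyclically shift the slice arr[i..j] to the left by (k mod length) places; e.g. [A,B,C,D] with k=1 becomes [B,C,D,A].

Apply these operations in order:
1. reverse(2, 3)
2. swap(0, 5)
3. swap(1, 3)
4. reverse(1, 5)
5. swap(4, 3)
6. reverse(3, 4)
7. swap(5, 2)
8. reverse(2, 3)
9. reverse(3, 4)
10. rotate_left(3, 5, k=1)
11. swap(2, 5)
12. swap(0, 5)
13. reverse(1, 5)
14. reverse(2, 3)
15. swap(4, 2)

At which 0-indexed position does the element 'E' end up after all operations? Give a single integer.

Answer: 0

Derivation:
After 1 (reverse(2, 3)): [B, E, C, F, A, D]
After 2 (swap(0, 5)): [D, E, C, F, A, B]
After 3 (swap(1, 3)): [D, F, C, E, A, B]
After 4 (reverse(1, 5)): [D, B, A, E, C, F]
After 5 (swap(4, 3)): [D, B, A, C, E, F]
After 6 (reverse(3, 4)): [D, B, A, E, C, F]
After 7 (swap(5, 2)): [D, B, F, E, C, A]
After 8 (reverse(2, 3)): [D, B, E, F, C, A]
After 9 (reverse(3, 4)): [D, B, E, C, F, A]
After 10 (rotate_left(3, 5, k=1)): [D, B, E, F, A, C]
After 11 (swap(2, 5)): [D, B, C, F, A, E]
After 12 (swap(0, 5)): [E, B, C, F, A, D]
After 13 (reverse(1, 5)): [E, D, A, F, C, B]
After 14 (reverse(2, 3)): [E, D, F, A, C, B]
After 15 (swap(4, 2)): [E, D, C, A, F, B]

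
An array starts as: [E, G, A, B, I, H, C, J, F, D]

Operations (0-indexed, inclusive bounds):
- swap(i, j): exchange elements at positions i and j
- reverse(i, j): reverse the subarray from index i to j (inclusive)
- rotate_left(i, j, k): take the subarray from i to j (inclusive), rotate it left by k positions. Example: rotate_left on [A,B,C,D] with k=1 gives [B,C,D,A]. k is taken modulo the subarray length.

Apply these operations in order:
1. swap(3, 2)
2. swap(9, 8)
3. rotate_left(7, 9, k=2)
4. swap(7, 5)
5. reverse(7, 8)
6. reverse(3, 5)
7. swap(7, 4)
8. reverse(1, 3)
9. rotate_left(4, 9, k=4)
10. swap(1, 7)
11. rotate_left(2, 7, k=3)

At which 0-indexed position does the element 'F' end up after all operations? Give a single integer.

Answer: 4

Derivation:
After 1 (swap(3, 2)): [E, G, B, A, I, H, C, J, F, D]
After 2 (swap(9, 8)): [E, G, B, A, I, H, C, J, D, F]
After 3 (rotate_left(7, 9, k=2)): [E, G, B, A, I, H, C, F, J, D]
After 4 (swap(7, 5)): [E, G, B, A, I, F, C, H, J, D]
After 5 (reverse(7, 8)): [E, G, B, A, I, F, C, J, H, D]
After 6 (reverse(3, 5)): [E, G, B, F, I, A, C, J, H, D]
After 7 (swap(7, 4)): [E, G, B, F, J, A, C, I, H, D]
After 8 (reverse(1, 3)): [E, F, B, G, J, A, C, I, H, D]
After 9 (rotate_left(4, 9, k=4)): [E, F, B, G, H, D, J, A, C, I]
After 10 (swap(1, 7)): [E, A, B, G, H, D, J, F, C, I]
After 11 (rotate_left(2, 7, k=3)): [E, A, D, J, F, B, G, H, C, I]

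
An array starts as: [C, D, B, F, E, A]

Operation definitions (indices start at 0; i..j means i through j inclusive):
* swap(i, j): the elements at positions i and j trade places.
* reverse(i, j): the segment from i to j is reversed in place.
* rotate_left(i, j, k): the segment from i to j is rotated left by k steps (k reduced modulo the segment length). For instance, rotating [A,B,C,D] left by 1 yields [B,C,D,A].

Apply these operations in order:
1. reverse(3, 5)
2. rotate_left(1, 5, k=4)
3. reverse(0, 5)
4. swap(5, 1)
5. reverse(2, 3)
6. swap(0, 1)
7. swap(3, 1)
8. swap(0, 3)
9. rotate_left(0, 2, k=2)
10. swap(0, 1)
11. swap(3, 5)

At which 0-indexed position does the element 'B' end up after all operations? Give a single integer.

Answer: 2

Derivation:
After 1 (reverse(3, 5)): [C, D, B, A, E, F]
After 2 (rotate_left(1, 5, k=4)): [C, F, D, B, A, E]
After 3 (reverse(0, 5)): [E, A, B, D, F, C]
After 4 (swap(5, 1)): [E, C, B, D, F, A]
After 5 (reverse(2, 3)): [E, C, D, B, F, A]
After 6 (swap(0, 1)): [C, E, D, B, F, A]
After 7 (swap(3, 1)): [C, B, D, E, F, A]
After 8 (swap(0, 3)): [E, B, D, C, F, A]
After 9 (rotate_left(0, 2, k=2)): [D, E, B, C, F, A]
After 10 (swap(0, 1)): [E, D, B, C, F, A]
After 11 (swap(3, 5)): [E, D, B, A, F, C]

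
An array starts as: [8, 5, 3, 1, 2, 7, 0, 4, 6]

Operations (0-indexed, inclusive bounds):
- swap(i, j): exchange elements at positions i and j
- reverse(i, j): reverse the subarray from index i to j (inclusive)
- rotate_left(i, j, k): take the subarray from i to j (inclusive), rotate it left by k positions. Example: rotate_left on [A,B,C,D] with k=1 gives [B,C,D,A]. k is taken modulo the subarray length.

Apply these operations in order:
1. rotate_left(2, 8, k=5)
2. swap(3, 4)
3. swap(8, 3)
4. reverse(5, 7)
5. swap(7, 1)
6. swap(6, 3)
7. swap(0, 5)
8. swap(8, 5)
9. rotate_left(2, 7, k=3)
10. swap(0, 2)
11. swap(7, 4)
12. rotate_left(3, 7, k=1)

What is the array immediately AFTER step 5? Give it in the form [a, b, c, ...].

After 1 (rotate_left(2, 8, k=5)): [8, 5, 4, 6, 3, 1, 2, 7, 0]
After 2 (swap(3, 4)): [8, 5, 4, 3, 6, 1, 2, 7, 0]
After 3 (swap(8, 3)): [8, 5, 4, 0, 6, 1, 2, 7, 3]
After 4 (reverse(5, 7)): [8, 5, 4, 0, 6, 7, 2, 1, 3]
After 5 (swap(7, 1)): [8, 1, 4, 0, 6, 7, 2, 5, 3]

Answer: [8, 1, 4, 0, 6, 7, 2, 5, 3]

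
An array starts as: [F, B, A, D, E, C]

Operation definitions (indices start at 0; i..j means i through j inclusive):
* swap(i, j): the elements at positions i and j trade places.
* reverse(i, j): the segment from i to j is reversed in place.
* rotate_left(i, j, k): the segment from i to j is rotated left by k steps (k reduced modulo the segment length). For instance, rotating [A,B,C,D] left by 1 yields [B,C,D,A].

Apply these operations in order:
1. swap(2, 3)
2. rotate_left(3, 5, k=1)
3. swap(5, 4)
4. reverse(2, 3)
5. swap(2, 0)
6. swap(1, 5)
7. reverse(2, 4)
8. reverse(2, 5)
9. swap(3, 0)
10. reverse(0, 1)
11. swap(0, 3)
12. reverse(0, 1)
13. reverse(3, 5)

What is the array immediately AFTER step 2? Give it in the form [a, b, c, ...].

Answer: [F, B, D, E, C, A]

Derivation:
After 1 (swap(2, 3)): [F, B, D, A, E, C]
After 2 (rotate_left(3, 5, k=1)): [F, B, D, E, C, A]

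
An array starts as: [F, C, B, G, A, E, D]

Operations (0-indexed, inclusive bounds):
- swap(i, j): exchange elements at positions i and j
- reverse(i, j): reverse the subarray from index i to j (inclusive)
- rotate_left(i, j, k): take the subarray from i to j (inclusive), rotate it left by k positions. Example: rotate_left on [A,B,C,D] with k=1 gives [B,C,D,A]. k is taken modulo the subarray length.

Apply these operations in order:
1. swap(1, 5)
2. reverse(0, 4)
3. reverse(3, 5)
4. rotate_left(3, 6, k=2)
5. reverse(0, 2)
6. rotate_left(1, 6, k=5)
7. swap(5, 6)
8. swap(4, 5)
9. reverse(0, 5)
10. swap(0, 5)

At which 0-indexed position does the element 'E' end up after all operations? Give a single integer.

Answer: 5

Derivation:
After 1 (swap(1, 5)): [F, E, B, G, A, C, D]
After 2 (reverse(0, 4)): [A, G, B, E, F, C, D]
After 3 (reverse(3, 5)): [A, G, B, C, F, E, D]
After 4 (rotate_left(3, 6, k=2)): [A, G, B, E, D, C, F]
After 5 (reverse(0, 2)): [B, G, A, E, D, C, F]
After 6 (rotate_left(1, 6, k=5)): [B, F, G, A, E, D, C]
After 7 (swap(5, 6)): [B, F, G, A, E, C, D]
After 8 (swap(4, 5)): [B, F, G, A, C, E, D]
After 9 (reverse(0, 5)): [E, C, A, G, F, B, D]
After 10 (swap(0, 5)): [B, C, A, G, F, E, D]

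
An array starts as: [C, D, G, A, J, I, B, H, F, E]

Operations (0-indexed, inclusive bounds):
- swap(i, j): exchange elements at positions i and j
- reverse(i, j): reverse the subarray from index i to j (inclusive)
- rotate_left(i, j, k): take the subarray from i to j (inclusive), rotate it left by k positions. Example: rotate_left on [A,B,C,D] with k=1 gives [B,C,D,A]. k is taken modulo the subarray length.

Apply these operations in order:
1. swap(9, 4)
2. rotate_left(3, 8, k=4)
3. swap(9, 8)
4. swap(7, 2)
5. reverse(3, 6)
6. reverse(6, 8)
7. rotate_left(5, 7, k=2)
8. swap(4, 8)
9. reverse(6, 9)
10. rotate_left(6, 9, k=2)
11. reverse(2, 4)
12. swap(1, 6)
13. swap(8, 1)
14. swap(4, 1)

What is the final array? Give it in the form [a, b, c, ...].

After 1 (swap(9, 4)): [C, D, G, A, E, I, B, H, F, J]
After 2 (rotate_left(3, 8, k=4)): [C, D, G, H, F, A, E, I, B, J]
After 3 (swap(9, 8)): [C, D, G, H, F, A, E, I, J, B]
After 4 (swap(7, 2)): [C, D, I, H, F, A, E, G, J, B]
After 5 (reverse(3, 6)): [C, D, I, E, A, F, H, G, J, B]
After 6 (reverse(6, 8)): [C, D, I, E, A, F, J, G, H, B]
After 7 (rotate_left(5, 7, k=2)): [C, D, I, E, A, G, F, J, H, B]
After 8 (swap(4, 8)): [C, D, I, E, H, G, F, J, A, B]
After 9 (reverse(6, 9)): [C, D, I, E, H, G, B, A, J, F]
After 10 (rotate_left(6, 9, k=2)): [C, D, I, E, H, G, J, F, B, A]
After 11 (reverse(2, 4)): [C, D, H, E, I, G, J, F, B, A]
After 12 (swap(1, 6)): [C, J, H, E, I, G, D, F, B, A]
After 13 (swap(8, 1)): [C, B, H, E, I, G, D, F, J, A]
After 14 (swap(4, 1)): [C, I, H, E, B, G, D, F, J, A]

Answer: [C, I, H, E, B, G, D, F, J, A]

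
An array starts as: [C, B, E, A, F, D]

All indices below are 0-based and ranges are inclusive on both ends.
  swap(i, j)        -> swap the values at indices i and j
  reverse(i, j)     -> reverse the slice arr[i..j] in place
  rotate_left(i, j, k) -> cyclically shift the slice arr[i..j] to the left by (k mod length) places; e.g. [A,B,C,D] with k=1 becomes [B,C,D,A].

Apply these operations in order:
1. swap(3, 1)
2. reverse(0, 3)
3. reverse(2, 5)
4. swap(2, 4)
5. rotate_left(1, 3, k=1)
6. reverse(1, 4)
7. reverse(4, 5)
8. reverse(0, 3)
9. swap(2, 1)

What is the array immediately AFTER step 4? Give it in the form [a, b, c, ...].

After 1 (swap(3, 1)): [C, A, E, B, F, D]
After 2 (reverse(0, 3)): [B, E, A, C, F, D]
After 3 (reverse(2, 5)): [B, E, D, F, C, A]
After 4 (swap(2, 4)): [B, E, C, F, D, A]

Answer: [B, E, C, F, D, A]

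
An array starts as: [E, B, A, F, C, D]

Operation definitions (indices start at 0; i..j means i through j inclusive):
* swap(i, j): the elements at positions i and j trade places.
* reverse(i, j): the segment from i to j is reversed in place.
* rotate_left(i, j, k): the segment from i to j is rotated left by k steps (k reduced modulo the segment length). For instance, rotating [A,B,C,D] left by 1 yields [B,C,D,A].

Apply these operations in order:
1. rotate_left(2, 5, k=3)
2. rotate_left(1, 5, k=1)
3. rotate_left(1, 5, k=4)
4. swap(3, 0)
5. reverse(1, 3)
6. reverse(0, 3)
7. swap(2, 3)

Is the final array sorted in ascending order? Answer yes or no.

Answer: no

Derivation:
After 1 (rotate_left(2, 5, k=3)): [E, B, D, A, F, C]
After 2 (rotate_left(1, 5, k=1)): [E, D, A, F, C, B]
After 3 (rotate_left(1, 5, k=4)): [E, B, D, A, F, C]
After 4 (swap(3, 0)): [A, B, D, E, F, C]
After 5 (reverse(1, 3)): [A, E, D, B, F, C]
After 6 (reverse(0, 3)): [B, D, E, A, F, C]
After 7 (swap(2, 3)): [B, D, A, E, F, C]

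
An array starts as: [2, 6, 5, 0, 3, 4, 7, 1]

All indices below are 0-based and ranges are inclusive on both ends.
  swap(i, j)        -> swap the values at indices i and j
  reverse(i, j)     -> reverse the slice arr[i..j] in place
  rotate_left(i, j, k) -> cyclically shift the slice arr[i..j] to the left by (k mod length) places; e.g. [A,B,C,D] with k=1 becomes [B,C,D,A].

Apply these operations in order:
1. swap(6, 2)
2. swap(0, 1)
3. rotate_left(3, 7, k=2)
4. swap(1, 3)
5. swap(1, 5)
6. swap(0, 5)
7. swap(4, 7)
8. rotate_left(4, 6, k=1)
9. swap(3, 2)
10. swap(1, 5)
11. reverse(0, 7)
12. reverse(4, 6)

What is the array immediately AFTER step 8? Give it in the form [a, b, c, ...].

Answer: [4, 1, 7, 2, 6, 0, 3, 5]

Derivation:
After 1 (swap(6, 2)): [2, 6, 7, 0, 3, 4, 5, 1]
After 2 (swap(0, 1)): [6, 2, 7, 0, 3, 4, 5, 1]
After 3 (rotate_left(3, 7, k=2)): [6, 2, 7, 4, 5, 1, 0, 3]
After 4 (swap(1, 3)): [6, 4, 7, 2, 5, 1, 0, 3]
After 5 (swap(1, 5)): [6, 1, 7, 2, 5, 4, 0, 3]
After 6 (swap(0, 5)): [4, 1, 7, 2, 5, 6, 0, 3]
After 7 (swap(4, 7)): [4, 1, 7, 2, 3, 6, 0, 5]
After 8 (rotate_left(4, 6, k=1)): [4, 1, 7, 2, 6, 0, 3, 5]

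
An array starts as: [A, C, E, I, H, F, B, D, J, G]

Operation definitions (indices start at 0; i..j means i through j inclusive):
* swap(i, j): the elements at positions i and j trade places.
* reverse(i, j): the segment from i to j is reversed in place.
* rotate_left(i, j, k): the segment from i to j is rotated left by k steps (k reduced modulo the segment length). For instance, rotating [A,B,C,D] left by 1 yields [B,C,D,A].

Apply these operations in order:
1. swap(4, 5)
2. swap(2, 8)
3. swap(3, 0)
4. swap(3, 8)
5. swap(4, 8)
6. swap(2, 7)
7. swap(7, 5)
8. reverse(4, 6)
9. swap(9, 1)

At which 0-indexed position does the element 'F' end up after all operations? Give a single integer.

After 1 (swap(4, 5)): [A, C, E, I, F, H, B, D, J, G]
After 2 (swap(2, 8)): [A, C, J, I, F, H, B, D, E, G]
After 3 (swap(3, 0)): [I, C, J, A, F, H, B, D, E, G]
After 4 (swap(3, 8)): [I, C, J, E, F, H, B, D, A, G]
After 5 (swap(4, 8)): [I, C, J, E, A, H, B, D, F, G]
After 6 (swap(2, 7)): [I, C, D, E, A, H, B, J, F, G]
After 7 (swap(7, 5)): [I, C, D, E, A, J, B, H, F, G]
After 8 (reverse(4, 6)): [I, C, D, E, B, J, A, H, F, G]
After 9 (swap(9, 1)): [I, G, D, E, B, J, A, H, F, C]

Answer: 8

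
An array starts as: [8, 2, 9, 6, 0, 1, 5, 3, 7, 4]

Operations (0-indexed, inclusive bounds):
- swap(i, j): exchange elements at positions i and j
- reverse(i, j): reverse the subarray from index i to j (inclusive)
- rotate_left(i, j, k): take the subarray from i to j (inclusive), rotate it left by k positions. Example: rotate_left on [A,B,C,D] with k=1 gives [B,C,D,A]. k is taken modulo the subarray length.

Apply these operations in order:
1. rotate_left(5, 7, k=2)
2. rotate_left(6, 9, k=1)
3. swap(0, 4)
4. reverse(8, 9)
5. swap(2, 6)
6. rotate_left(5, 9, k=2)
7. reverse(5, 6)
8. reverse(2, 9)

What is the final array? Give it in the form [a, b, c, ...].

Answer: [0, 2, 9, 3, 4, 7, 1, 8, 6, 5]

Derivation:
After 1 (rotate_left(5, 7, k=2)): [8, 2, 9, 6, 0, 3, 1, 5, 7, 4]
After 2 (rotate_left(6, 9, k=1)): [8, 2, 9, 6, 0, 3, 5, 7, 4, 1]
After 3 (swap(0, 4)): [0, 2, 9, 6, 8, 3, 5, 7, 4, 1]
After 4 (reverse(8, 9)): [0, 2, 9, 6, 8, 3, 5, 7, 1, 4]
After 5 (swap(2, 6)): [0, 2, 5, 6, 8, 3, 9, 7, 1, 4]
After 6 (rotate_left(5, 9, k=2)): [0, 2, 5, 6, 8, 7, 1, 4, 3, 9]
After 7 (reverse(5, 6)): [0, 2, 5, 6, 8, 1, 7, 4, 3, 9]
After 8 (reverse(2, 9)): [0, 2, 9, 3, 4, 7, 1, 8, 6, 5]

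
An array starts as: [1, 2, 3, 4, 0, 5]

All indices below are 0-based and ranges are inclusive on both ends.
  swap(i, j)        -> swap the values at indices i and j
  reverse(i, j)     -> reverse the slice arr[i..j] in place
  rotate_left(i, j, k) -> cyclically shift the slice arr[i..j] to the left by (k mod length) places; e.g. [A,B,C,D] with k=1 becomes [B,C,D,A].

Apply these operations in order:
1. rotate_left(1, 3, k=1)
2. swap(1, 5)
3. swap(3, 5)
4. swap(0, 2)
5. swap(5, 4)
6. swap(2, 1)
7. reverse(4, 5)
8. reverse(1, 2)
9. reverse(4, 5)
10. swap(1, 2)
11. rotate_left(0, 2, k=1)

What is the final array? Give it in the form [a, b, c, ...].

After 1 (rotate_left(1, 3, k=1)): [1, 3, 4, 2, 0, 5]
After 2 (swap(1, 5)): [1, 5, 4, 2, 0, 3]
After 3 (swap(3, 5)): [1, 5, 4, 3, 0, 2]
After 4 (swap(0, 2)): [4, 5, 1, 3, 0, 2]
After 5 (swap(5, 4)): [4, 5, 1, 3, 2, 0]
After 6 (swap(2, 1)): [4, 1, 5, 3, 2, 0]
After 7 (reverse(4, 5)): [4, 1, 5, 3, 0, 2]
After 8 (reverse(1, 2)): [4, 5, 1, 3, 0, 2]
After 9 (reverse(4, 5)): [4, 5, 1, 3, 2, 0]
After 10 (swap(1, 2)): [4, 1, 5, 3, 2, 0]
After 11 (rotate_left(0, 2, k=1)): [1, 5, 4, 3, 2, 0]

Answer: [1, 5, 4, 3, 2, 0]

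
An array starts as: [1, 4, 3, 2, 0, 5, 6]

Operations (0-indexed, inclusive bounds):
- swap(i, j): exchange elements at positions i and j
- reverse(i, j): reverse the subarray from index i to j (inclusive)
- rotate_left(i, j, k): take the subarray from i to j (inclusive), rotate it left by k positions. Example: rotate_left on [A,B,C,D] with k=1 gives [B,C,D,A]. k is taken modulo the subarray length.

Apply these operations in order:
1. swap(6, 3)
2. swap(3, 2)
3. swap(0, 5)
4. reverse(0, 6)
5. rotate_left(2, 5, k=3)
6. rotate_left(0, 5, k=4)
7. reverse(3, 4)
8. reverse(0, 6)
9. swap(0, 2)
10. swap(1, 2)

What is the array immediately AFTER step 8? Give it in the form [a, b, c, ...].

After 1 (swap(6, 3)): [1, 4, 3, 6, 0, 5, 2]
After 2 (swap(3, 2)): [1, 4, 6, 3, 0, 5, 2]
After 3 (swap(0, 5)): [5, 4, 6, 3, 0, 1, 2]
After 4 (reverse(0, 6)): [2, 1, 0, 3, 6, 4, 5]
After 5 (rotate_left(2, 5, k=3)): [2, 1, 4, 0, 3, 6, 5]
After 6 (rotate_left(0, 5, k=4)): [3, 6, 2, 1, 4, 0, 5]
After 7 (reverse(3, 4)): [3, 6, 2, 4, 1, 0, 5]
After 8 (reverse(0, 6)): [5, 0, 1, 4, 2, 6, 3]

Answer: [5, 0, 1, 4, 2, 6, 3]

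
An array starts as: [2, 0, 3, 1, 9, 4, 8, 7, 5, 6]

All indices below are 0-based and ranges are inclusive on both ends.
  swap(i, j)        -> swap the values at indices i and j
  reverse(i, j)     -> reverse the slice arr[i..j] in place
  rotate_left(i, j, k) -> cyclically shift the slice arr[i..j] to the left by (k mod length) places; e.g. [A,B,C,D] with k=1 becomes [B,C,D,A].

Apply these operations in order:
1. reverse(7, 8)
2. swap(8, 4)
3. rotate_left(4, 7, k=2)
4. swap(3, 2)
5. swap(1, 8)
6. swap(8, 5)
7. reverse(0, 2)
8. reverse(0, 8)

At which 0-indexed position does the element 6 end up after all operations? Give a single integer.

Answer: 9

Derivation:
After 1 (reverse(7, 8)): [2, 0, 3, 1, 9, 4, 8, 5, 7, 6]
After 2 (swap(8, 4)): [2, 0, 3, 1, 7, 4, 8, 5, 9, 6]
After 3 (rotate_left(4, 7, k=2)): [2, 0, 3, 1, 8, 5, 7, 4, 9, 6]
After 4 (swap(3, 2)): [2, 0, 1, 3, 8, 5, 7, 4, 9, 6]
After 5 (swap(1, 8)): [2, 9, 1, 3, 8, 5, 7, 4, 0, 6]
After 6 (swap(8, 5)): [2, 9, 1, 3, 8, 0, 7, 4, 5, 6]
After 7 (reverse(0, 2)): [1, 9, 2, 3, 8, 0, 7, 4, 5, 6]
After 8 (reverse(0, 8)): [5, 4, 7, 0, 8, 3, 2, 9, 1, 6]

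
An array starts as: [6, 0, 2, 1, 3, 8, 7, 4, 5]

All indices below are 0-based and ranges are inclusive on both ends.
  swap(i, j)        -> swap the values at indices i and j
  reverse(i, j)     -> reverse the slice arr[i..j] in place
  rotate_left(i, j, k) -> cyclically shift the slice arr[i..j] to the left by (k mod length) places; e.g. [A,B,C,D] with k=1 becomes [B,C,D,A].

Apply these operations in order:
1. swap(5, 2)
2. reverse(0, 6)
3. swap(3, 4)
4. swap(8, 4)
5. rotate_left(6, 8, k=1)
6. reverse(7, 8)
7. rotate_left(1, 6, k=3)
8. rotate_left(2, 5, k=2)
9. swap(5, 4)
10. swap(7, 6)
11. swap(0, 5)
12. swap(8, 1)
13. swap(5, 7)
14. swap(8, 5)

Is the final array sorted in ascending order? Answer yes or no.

After 1 (swap(5, 2)): [6, 0, 8, 1, 3, 2, 7, 4, 5]
After 2 (reverse(0, 6)): [7, 2, 3, 1, 8, 0, 6, 4, 5]
After 3 (swap(3, 4)): [7, 2, 3, 8, 1, 0, 6, 4, 5]
After 4 (swap(8, 4)): [7, 2, 3, 8, 5, 0, 6, 4, 1]
After 5 (rotate_left(6, 8, k=1)): [7, 2, 3, 8, 5, 0, 4, 1, 6]
After 6 (reverse(7, 8)): [7, 2, 3, 8, 5, 0, 4, 6, 1]
After 7 (rotate_left(1, 6, k=3)): [7, 5, 0, 4, 2, 3, 8, 6, 1]
After 8 (rotate_left(2, 5, k=2)): [7, 5, 2, 3, 0, 4, 8, 6, 1]
After 9 (swap(5, 4)): [7, 5, 2, 3, 4, 0, 8, 6, 1]
After 10 (swap(7, 6)): [7, 5, 2, 3, 4, 0, 6, 8, 1]
After 11 (swap(0, 5)): [0, 5, 2, 3, 4, 7, 6, 8, 1]
After 12 (swap(8, 1)): [0, 1, 2, 3, 4, 7, 6, 8, 5]
After 13 (swap(5, 7)): [0, 1, 2, 3, 4, 8, 6, 7, 5]
After 14 (swap(8, 5)): [0, 1, 2, 3, 4, 5, 6, 7, 8]

Answer: yes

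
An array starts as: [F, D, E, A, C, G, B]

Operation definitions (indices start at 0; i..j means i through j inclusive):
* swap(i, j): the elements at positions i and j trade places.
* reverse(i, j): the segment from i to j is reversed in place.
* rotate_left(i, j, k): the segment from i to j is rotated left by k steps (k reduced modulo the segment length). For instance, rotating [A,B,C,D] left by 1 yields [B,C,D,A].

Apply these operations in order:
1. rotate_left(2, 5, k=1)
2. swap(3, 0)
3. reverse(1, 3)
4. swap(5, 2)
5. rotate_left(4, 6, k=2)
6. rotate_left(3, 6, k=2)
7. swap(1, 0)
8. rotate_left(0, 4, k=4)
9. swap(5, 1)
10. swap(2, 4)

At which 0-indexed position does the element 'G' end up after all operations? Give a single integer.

Answer: 2

Derivation:
After 1 (rotate_left(2, 5, k=1)): [F, D, A, C, G, E, B]
After 2 (swap(3, 0)): [C, D, A, F, G, E, B]
After 3 (reverse(1, 3)): [C, F, A, D, G, E, B]
After 4 (swap(5, 2)): [C, F, E, D, G, A, B]
After 5 (rotate_left(4, 6, k=2)): [C, F, E, D, B, G, A]
After 6 (rotate_left(3, 6, k=2)): [C, F, E, G, A, D, B]
After 7 (swap(1, 0)): [F, C, E, G, A, D, B]
After 8 (rotate_left(0, 4, k=4)): [A, F, C, E, G, D, B]
After 9 (swap(5, 1)): [A, D, C, E, G, F, B]
After 10 (swap(2, 4)): [A, D, G, E, C, F, B]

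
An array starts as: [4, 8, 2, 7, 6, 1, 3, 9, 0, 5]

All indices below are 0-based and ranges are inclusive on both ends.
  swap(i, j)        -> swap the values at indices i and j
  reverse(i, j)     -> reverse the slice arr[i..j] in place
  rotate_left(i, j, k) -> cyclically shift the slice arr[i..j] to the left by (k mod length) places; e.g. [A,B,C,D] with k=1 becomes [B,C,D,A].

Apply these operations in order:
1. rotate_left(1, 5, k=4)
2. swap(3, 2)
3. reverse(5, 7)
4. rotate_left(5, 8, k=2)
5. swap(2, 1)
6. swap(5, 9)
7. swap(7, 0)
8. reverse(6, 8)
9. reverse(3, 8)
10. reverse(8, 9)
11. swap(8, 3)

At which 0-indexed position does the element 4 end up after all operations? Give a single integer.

After 1 (rotate_left(1, 5, k=4)): [4, 1, 8, 2, 7, 6, 3, 9, 0, 5]
After 2 (swap(3, 2)): [4, 1, 2, 8, 7, 6, 3, 9, 0, 5]
After 3 (reverse(5, 7)): [4, 1, 2, 8, 7, 9, 3, 6, 0, 5]
After 4 (rotate_left(5, 8, k=2)): [4, 1, 2, 8, 7, 6, 0, 9, 3, 5]
After 5 (swap(2, 1)): [4, 2, 1, 8, 7, 6, 0, 9, 3, 5]
After 6 (swap(5, 9)): [4, 2, 1, 8, 7, 5, 0, 9, 3, 6]
After 7 (swap(7, 0)): [9, 2, 1, 8, 7, 5, 0, 4, 3, 6]
After 8 (reverse(6, 8)): [9, 2, 1, 8, 7, 5, 3, 4, 0, 6]
After 9 (reverse(3, 8)): [9, 2, 1, 0, 4, 3, 5, 7, 8, 6]
After 10 (reverse(8, 9)): [9, 2, 1, 0, 4, 3, 5, 7, 6, 8]
After 11 (swap(8, 3)): [9, 2, 1, 6, 4, 3, 5, 7, 0, 8]

Answer: 4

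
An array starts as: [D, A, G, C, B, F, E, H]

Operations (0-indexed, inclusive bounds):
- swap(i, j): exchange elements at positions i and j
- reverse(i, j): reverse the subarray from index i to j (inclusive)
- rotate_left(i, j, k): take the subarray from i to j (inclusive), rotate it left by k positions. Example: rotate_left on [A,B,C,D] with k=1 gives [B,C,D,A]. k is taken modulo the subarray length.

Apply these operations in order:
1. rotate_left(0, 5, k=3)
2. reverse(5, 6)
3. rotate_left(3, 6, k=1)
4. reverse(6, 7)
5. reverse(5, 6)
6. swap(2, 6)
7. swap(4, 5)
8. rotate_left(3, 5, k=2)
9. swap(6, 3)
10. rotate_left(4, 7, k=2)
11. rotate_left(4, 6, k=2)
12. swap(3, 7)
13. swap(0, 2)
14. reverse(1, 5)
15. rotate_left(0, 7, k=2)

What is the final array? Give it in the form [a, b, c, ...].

Answer: [A, H, C, B, D, F, G, E]

Derivation:
After 1 (rotate_left(0, 5, k=3)): [C, B, F, D, A, G, E, H]
After 2 (reverse(5, 6)): [C, B, F, D, A, E, G, H]
After 3 (rotate_left(3, 6, k=1)): [C, B, F, A, E, G, D, H]
After 4 (reverse(6, 7)): [C, B, F, A, E, G, H, D]
After 5 (reverse(5, 6)): [C, B, F, A, E, H, G, D]
After 6 (swap(2, 6)): [C, B, G, A, E, H, F, D]
After 7 (swap(4, 5)): [C, B, G, A, H, E, F, D]
After 8 (rotate_left(3, 5, k=2)): [C, B, G, E, A, H, F, D]
After 9 (swap(6, 3)): [C, B, G, F, A, H, E, D]
After 10 (rotate_left(4, 7, k=2)): [C, B, G, F, E, D, A, H]
After 11 (rotate_left(4, 6, k=2)): [C, B, G, F, A, E, D, H]
After 12 (swap(3, 7)): [C, B, G, H, A, E, D, F]
After 13 (swap(0, 2)): [G, B, C, H, A, E, D, F]
After 14 (reverse(1, 5)): [G, E, A, H, C, B, D, F]
After 15 (rotate_left(0, 7, k=2)): [A, H, C, B, D, F, G, E]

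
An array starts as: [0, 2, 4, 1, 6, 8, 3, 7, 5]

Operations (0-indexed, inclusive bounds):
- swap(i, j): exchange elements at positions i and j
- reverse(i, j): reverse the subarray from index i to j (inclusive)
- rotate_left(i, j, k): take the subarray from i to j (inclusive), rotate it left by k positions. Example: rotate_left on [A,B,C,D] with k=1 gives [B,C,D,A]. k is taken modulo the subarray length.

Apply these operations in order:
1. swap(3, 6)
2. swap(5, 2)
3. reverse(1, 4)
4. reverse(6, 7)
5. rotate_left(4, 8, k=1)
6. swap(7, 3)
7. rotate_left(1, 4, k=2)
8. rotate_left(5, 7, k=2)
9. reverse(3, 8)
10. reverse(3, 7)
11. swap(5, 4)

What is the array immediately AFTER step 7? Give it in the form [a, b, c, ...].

After 1 (swap(3, 6)): [0, 2, 4, 3, 6, 8, 1, 7, 5]
After 2 (swap(5, 2)): [0, 2, 8, 3, 6, 4, 1, 7, 5]
After 3 (reverse(1, 4)): [0, 6, 3, 8, 2, 4, 1, 7, 5]
After 4 (reverse(6, 7)): [0, 6, 3, 8, 2, 4, 7, 1, 5]
After 5 (rotate_left(4, 8, k=1)): [0, 6, 3, 8, 4, 7, 1, 5, 2]
After 6 (swap(7, 3)): [0, 6, 3, 5, 4, 7, 1, 8, 2]
After 7 (rotate_left(1, 4, k=2)): [0, 5, 4, 6, 3, 7, 1, 8, 2]

Answer: [0, 5, 4, 6, 3, 7, 1, 8, 2]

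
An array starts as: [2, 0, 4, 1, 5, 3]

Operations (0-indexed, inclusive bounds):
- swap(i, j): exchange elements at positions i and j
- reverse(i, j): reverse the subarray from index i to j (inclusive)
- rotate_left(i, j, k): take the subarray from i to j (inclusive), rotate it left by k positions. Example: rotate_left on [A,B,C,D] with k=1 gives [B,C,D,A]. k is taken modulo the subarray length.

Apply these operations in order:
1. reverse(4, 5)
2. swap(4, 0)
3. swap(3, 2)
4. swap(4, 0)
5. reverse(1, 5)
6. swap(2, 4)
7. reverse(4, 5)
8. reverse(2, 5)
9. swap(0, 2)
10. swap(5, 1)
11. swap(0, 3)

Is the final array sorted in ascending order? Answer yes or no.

After 1 (reverse(4, 5)): [2, 0, 4, 1, 3, 5]
After 2 (swap(4, 0)): [3, 0, 4, 1, 2, 5]
After 3 (swap(3, 2)): [3, 0, 1, 4, 2, 5]
After 4 (swap(4, 0)): [2, 0, 1, 4, 3, 5]
After 5 (reverse(1, 5)): [2, 5, 3, 4, 1, 0]
After 6 (swap(2, 4)): [2, 5, 1, 4, 3, 0]
After 7 (reverse(4, 5)): [2, 5, 1, 4, 0, 3]
After 8 (reverse(2, 5)): [2, 5, 3, 0, 4, 1]
After 9 (swap(0, 2)): [3, 5, 2, 0, 4, 1]
After 10 (swap(5, 1)): [3, 1, 2, 0, 4, 5]
After 11 (swap(0, 3)): [0, 1, 2, 3, 4, 5]

Answer: yes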